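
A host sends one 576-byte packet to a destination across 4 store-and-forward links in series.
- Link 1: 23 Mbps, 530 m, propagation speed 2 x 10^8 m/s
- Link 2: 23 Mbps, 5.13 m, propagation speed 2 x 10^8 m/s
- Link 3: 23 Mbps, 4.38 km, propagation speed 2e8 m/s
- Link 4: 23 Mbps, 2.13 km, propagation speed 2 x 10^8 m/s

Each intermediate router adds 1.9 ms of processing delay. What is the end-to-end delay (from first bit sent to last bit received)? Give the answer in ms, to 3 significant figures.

L = 576 × 8 = 4608 bits.
Transmission delay per hop = L/R = 4608/23000000 = 0.200348 ms; 4 hops → 0.801391 ms.
Propagation delays (d/s per hop): 0.00265, 2.565e-05, 0.0219, 0.01065 ms; sum = 0.0352257 ms.
Processing at 3 router(s): 3 × 1.9 ms = 5.7 ms.
End-to-end = 6.54 ms.

6.54 ms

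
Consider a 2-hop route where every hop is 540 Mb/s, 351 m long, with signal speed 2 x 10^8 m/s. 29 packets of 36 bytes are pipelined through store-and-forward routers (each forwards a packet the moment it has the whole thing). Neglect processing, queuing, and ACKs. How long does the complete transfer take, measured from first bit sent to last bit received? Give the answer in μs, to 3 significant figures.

Per-hop transmission t_tx = L/R = 288/540000000 = 0.533333 μs.
Per-hop propagation t_prop = 351/200000000 = 1.755 μs.
Pipeline fill: first packet needs 2·t_tx to clear all hops; remaining 28 packets each add one t_tx.
Total = (2+29-1)·t_tx + 2·t_prop = 30·0.533333 + 2·1.755 = 19.5 μs.

19.5 μs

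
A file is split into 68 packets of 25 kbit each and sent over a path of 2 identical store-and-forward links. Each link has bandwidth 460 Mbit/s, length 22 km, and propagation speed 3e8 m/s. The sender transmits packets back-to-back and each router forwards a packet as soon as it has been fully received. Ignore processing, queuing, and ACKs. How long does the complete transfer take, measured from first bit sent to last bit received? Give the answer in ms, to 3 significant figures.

Per-hop transmission t_tx = L/R = 25000/460000000 = 0.0543478 ms.
Per-hop propagation t_prop = 22000/300000000 = 0.0733333 ms.
Pipeline fill: first packet needs 2·t_tx to clear all hops; remaining 67 packets each add one t_tx.
Total = (2+68-1)·t_tx + 2·t_prop = 69·0.0543478 + 2·0.0733333 = 3.90 ms.

3.90 ms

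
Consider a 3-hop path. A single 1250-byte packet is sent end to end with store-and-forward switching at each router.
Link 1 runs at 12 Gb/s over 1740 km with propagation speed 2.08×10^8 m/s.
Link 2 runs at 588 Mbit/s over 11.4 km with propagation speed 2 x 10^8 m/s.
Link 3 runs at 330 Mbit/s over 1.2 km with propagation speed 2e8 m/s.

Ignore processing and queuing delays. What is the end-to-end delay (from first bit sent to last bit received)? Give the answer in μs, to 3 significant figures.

L = 1250 × 8 = 10000 bits.
Transmission delays (L/R per hop): 0.833333, 17.0068, 30.303 μs; sum = 48.1432 μs.
Propagation delays (d/s per hop): 8365.38, 57, 6 μs; sum = 8428.38 μs.
End-to-end = 8480 μs.

8480 μs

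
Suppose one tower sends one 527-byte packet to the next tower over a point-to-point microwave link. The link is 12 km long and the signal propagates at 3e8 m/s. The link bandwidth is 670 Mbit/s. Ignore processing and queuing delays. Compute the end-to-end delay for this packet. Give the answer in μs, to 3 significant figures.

46.3 μs

L = 527 × 8 = 4216 bits.
Transmission delay = L/R = 4216 / 670000000 = 6.29254 μs.
Propagation delay = d/s = 12000 m / 300000000 m/s = 40 μs.
Total = 46.3 μs.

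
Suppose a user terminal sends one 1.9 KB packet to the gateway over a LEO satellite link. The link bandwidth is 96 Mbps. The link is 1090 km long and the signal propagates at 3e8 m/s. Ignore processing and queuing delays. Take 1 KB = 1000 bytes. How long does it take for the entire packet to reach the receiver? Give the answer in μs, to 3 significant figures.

3790 μs

L = 15200 bits.
Transmission delay = L/R = 15200 / 96000000 = 158.333 μs.
Propagation delay = d/s = 1090000 m / 300000000 m/s = 3633.33 μs.
Total = 3790 μs.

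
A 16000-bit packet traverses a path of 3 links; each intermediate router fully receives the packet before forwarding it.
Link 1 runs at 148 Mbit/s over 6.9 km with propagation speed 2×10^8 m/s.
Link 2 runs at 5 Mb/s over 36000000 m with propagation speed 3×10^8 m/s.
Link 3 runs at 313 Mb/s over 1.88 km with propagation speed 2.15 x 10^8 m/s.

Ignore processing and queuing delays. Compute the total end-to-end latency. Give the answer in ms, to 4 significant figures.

Transmission delays (L/R per hop): 0.108108, 3.2, 0.0511182 ms; sum = 3.35923 ms.
Propagation delays (d/s per hop): 0.0345, 120, 0.00874419 ms; sum = 120.043 ms.
End-to-end = 123.4 ms.

123.4 ms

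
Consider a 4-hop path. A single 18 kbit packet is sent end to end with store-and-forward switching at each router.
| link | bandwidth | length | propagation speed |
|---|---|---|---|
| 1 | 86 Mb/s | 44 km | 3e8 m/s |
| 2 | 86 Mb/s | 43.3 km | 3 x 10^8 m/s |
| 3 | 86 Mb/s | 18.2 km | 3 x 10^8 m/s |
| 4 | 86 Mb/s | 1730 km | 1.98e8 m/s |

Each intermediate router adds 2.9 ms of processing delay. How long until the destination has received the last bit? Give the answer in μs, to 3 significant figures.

L = 18000 bits.
Transmission delay per hop = L/R = 18000/86000000 = 209.302 μs; 4 hops → 837.209 μs.
Propagation delays (d/s per hop): 146.667, 144.333, 60.6667, 8737.37 μs; sum = 9089.04 μs.
Processing at 3 router(s): 3 × 2.9 ms = 8700 μs.
End-to-end = 18600 μs.

18600 μs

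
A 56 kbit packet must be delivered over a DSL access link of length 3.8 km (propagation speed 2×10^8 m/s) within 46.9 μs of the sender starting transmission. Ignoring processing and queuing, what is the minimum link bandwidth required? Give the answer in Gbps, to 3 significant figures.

Propagation delay = 3800 / 200000000 = 19 μs.
Transmission budget = 46.9 − 19 = 27.9 μs.
R ≥ L / t_tx = 56000 bits / 2.79e-05 s = 2.01 Gbps.

2.01 Gbps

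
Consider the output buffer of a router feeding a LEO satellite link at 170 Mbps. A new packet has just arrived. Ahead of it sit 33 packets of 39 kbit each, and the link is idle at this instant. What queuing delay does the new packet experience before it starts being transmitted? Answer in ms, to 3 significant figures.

Each queued packet: L/R = 39000/170000000 = 0.229412 ms.
33 queued → 7.57059 ms.
Queuing delay = 7.57 ms.

7.57 ms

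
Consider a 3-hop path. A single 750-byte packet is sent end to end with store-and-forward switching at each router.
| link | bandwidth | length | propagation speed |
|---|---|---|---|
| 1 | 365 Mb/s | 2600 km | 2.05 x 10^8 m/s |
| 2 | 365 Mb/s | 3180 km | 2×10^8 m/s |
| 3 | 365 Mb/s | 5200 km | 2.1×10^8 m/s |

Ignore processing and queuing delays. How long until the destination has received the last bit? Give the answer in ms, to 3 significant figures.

53.4 ms

L = 750 × 8 = 6000 bits.
Transmission delay per hop = L/R = 6000/365000000 = 0.0164384 ms; 3 hops → 0.0493151 ms.
Propagation delays (d/s per hop): 12.6829, 15.9, 24.7619 ms; sum = 53.3448 ms.
End-to-end = 53.4 ms.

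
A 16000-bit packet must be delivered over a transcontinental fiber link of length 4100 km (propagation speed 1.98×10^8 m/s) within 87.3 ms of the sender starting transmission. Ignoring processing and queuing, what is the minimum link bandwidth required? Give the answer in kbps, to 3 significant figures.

240 kbps

Propagation delay = 4100000 / 198000000 = 20.7071 ms.
Transmission budget = 87.3 − 20.7071 = 66.5929 ms.
R ≥ L / t_tx = 16000 bits / 0.0665929 s = 240 kbps.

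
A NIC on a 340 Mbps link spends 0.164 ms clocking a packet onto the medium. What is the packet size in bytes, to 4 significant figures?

L = R × t_tx = 340000000 b/s × 0.000164 s = 55760 bits.
In bytes: 55760 / 8 = 6970 bytes.

6970 bytes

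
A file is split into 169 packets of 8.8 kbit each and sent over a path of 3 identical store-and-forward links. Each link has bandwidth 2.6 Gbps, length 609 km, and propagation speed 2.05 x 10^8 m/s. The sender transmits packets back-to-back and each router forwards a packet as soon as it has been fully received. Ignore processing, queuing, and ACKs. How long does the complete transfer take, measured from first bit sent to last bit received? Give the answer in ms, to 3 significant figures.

9.49 ms

Per-hop transmission t_tx = L/R = 8800/2600000000 = 0.00338462 ms.
Per-hop propagation t_prop = 609000/2.05e+08 = 2.97073 ms.
Pipeline fill: first packet needs 3·t_tx to clear all hops; remaining 168 packets each add one t_tx.
Total = (3+169-1)·t_tx + 3·t_prop = 171·0.00338462 + 3·2.97073 = 9.49 ms.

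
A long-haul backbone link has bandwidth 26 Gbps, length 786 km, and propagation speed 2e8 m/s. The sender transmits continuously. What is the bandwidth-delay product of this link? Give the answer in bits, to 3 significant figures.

Propagation delay = 786000 / 200000000 = 0.00393 s.
BDP = R × t_prop = 26000000000 × 0.00393 = 102180000 bits.

102000000 bits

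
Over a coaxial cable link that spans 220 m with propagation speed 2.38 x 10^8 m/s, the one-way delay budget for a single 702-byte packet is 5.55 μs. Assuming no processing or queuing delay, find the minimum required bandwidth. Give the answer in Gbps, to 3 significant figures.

1.21 Gbps

L = 5616 bits.
Propagation delay = 220 / 238000000 = 0.92437 μs.
Transmission budget = 5.55 − 0.92437 = 4.62563 μs.
R ≥ L / t_tx = 5616 bits / 4.62563e-06 s = 1.21 Gbps.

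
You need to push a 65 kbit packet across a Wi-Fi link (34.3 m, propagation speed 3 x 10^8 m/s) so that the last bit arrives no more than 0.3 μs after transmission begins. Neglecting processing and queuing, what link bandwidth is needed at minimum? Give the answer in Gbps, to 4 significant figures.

350.1 Gbps

Propagation delay = 34.3 / 300000000 = 0.114333 μs.
Transmission budget = 0.3 − 0.114333 = 0.185667 μs.
R ≥ L / t_tx = 65000 bits / 1.85667e-07 s = 350.1 Gbps.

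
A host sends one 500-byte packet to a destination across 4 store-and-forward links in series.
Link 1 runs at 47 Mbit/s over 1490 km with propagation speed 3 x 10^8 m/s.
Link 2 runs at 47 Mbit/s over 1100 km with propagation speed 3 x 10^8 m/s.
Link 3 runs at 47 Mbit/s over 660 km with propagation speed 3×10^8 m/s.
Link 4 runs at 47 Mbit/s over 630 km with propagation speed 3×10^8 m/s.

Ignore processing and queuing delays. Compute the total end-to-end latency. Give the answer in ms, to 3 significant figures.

L = 500 × 8 = 4000 bits.
Transmission delay per hop = L/R = 4000/47000000 = 0.0851064 ms; 4 hops → 0.340426 ms.
Propagation delays (d/s per hop): 4.96667, 3.66667, 2.2, 2.1 ms; sum = 12.9333 ms.
End-to-end = 13.3 ms.

13.3 ms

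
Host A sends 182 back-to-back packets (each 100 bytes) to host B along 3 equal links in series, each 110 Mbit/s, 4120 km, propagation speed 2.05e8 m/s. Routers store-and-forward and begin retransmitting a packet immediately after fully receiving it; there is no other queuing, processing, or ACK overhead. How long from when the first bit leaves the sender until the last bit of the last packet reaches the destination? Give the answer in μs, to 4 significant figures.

61630 μs

Per-hop transmission t_tx = L/R = 800/110000000 = 7.27273 μs.
Per-hop propagation t_prop = 4120000/2.05e+08 = 20097.6 μs.
Pipeline fill: first packet needs 3·t_tx to clear all hops; remaining 181 packets each add one t_tx.
Total = (3+182-1)·t_tx + 3·t_prop = 184·7.27273 + 3·20097.6 = 61630 μs.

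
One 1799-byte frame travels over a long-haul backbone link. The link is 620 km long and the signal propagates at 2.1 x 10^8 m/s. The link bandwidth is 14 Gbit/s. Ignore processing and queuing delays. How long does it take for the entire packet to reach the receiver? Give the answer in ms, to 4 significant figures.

L = 1799 × 8 = 14392 bits.
Transmission delay = L/R = 14392 / 14000000000 = 0.001028 ms.
Propagation delay = d/s = 620000 m / 210000000 m/s = 2.95238 ms.
Total = 2.953 ms.

2.953 ms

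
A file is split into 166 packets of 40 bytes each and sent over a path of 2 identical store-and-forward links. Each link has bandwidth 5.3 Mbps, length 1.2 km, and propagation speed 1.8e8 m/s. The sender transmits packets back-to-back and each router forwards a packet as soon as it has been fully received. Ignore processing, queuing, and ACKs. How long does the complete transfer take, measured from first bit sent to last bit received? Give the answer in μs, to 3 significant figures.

10100 μs

Per-hop transmission t_tx = L/R = 320/5300000 = 60.3774 μs.
Per-hop propagation t_prop = 1200/180000000 = 6.66667 μs.
Pipeline fill: first packet needs 2·t_tx to clear all hops; remaining 165 packets each add one t_tx.
Total = (2+166-1)·t_tx + 2·t_prop = 167·60.3774 + 2·6.66667 = 10100 μs.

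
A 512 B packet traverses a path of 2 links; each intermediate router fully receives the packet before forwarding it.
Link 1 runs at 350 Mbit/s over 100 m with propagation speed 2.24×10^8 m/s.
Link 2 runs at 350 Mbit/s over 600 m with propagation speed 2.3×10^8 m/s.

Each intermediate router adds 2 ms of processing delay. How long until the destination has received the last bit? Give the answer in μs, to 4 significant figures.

L = 512 × 8 = 4096 bits.
Transmission delay per hop = L/R = 4096/350000000 = 11.7029 μs; 2 hops → 23.4057 μs.
Propagation delays (d/s per hop): 0.446429, 2.6087 μs; sum = 3.05512 μs.
Processing at 1 router(s): 1 × 2 ms = 2000 μs.
End-to-end = 2026 μs.

2026 μs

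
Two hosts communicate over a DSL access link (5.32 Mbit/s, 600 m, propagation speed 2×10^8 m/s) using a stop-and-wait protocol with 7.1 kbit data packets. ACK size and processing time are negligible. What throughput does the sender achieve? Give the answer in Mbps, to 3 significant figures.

t_tx = L/R = 7100/5320000 = 0.00133459 s.
t_prop = 600/200000000 = 3e-06 s; RTT = 6e-06 s.
Cycle = t_tx + RTT = 0.00134059 s.
Throughput = L / cycle = 7100 / 0.00134059 = 5.30 Mbps.

5.30 Mbps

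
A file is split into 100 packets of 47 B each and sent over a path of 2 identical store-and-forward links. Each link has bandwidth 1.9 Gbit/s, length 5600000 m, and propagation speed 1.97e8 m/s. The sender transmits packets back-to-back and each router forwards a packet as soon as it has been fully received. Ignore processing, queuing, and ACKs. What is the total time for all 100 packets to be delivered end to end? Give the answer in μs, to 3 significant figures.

Per-hop transmission t_tx = L/R = 376/1900000000 = 0.197895 μs.
Per-hop propagation t_prop = 5600000/197000000 = 28426.4 μs.
Pipeline fill: first packet needs 2·t_tx to clear all hops; remaining 99 packets each add one t_tx.
Total = (2+100-1)·t_tx + 2·t_prop = 101·0.197895 + 2·28426.4 = 56900 μs.

56900 μs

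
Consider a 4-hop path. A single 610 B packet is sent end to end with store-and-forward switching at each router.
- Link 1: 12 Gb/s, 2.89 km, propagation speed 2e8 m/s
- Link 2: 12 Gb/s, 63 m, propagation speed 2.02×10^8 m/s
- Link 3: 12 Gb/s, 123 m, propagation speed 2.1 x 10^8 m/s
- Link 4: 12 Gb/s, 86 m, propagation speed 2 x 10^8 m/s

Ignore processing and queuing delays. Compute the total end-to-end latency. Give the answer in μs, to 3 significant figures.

17.4 μs

L = 610 × 8 = 4880 bits.
Transmission delay per hop = L/R = 4880/12000000000 = 0.406667 μs; 4 hops → 1.62667 μs.
Propagation delays (d/s per hop): 14.45, 0.311881, 0.585714, 0.43 μs; sum = 15.7776 μs.
End-to-end = 17.4 μs.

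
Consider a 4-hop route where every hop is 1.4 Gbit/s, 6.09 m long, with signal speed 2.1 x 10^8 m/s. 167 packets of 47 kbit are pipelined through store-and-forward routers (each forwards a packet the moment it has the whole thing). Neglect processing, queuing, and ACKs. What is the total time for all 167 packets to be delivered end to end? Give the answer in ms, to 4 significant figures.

Per-hop transmission t_tx = L/R = 47000/1400000000 = 0.0335714 ms.
Per-hop propagation t_prop = 6.09/210000000 = 2.9e-05 ms.
Pipeline fill: first packet needs 4·t_tx to clear all hops; remaining 166 packets each add one t_tx.
Total = (4+167-1)·t_tx + 4·t_prop = 170·0.0335714 + 4·2.9e-05 = 5.707 ms.

5.707 ms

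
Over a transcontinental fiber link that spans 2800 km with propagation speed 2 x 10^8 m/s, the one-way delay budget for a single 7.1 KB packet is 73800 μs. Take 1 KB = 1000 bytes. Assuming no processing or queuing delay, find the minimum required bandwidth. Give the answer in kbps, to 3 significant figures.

L = 56800 bits.
Propagation delay = 2800000 / 200000000 = 14000 μs.
Transmission budget = 73800 − 14000 = 59800 μs.
R ≥ L / t_tx = 56800 bits / 0.0598 s = 950 kbps.

950 kbps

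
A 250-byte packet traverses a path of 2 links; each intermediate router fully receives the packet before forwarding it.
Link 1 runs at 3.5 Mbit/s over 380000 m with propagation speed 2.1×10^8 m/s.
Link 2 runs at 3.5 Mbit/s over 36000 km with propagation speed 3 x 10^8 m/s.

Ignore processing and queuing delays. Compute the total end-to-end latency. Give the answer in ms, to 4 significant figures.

123.0 ms

L = 250 × 8 = 2000 bits.
Transmission delay per hop = L/R = 2000/3500000 = 0.571429 ms; 2 hops → 1.14286 ms.
Propagation delays (d/s per hop): 1.80952, 120 ms; sum = 121.81 ms.
End-to-end = 123.0 ms.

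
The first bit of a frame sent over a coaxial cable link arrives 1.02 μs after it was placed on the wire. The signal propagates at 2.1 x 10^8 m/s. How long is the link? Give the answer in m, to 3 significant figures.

d = s × t_prop = 210000000 × 1.02e-06 = 214 m.

214 m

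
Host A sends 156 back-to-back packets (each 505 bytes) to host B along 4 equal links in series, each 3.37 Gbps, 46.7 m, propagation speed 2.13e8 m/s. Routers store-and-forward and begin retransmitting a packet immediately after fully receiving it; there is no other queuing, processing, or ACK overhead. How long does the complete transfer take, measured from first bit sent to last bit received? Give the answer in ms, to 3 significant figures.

Per-hop transmission t_tx = L/R = 4040/3370000000 = 0.00119881 ms.
Per-hop propagation t_prop = 46.7/213000000 = 0.000219249 ms.
Pipeline fill: first packet needs 4·t_tx to clear all hops; remaining 155 packets each add one t_tx.
Total = (4+156-1)·t_tx + 4·t_prop = 159·0.00119881 + 4·0.000219249 = 0.191 ms.

0.191 ms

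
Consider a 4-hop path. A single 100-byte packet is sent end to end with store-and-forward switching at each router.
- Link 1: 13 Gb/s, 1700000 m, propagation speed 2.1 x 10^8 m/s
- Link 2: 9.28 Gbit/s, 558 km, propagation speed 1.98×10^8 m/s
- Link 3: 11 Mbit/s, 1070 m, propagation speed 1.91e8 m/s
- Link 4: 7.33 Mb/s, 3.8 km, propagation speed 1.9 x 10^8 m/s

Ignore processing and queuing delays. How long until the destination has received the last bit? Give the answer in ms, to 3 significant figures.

L = 100 × 8 = 800 bits.
Transmission delays (L/R per hop): 6.15385e-05, 8.62069e-05, 0.0727273, 0.109141 ms; sum = 0.182016 ms.
Propagation delays (d/s per hop): 8.09524, 2.81818, 0.00560209, 0.02 ms; sum = 10.939 ms.
End-to-end = 11.1 ms.

11.1 ms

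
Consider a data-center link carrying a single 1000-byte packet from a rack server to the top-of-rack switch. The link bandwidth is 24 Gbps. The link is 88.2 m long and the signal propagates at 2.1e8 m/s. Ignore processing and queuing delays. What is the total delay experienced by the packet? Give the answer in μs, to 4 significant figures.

L = 1000 × 8 = 8000 bits.
Transmission delay = L/R = 8000 / 24000000000 = 0.333333 μs.
Propagation delay = d/s = 88.2 m / 210000000 m/s = 0.42 μs.
Total = 0.7533 μs.

0.7533 μs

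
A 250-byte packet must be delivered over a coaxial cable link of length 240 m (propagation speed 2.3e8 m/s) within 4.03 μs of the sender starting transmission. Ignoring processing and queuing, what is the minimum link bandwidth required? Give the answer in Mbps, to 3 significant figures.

L = 2000 bits.
Propagation delay = 240 / 2.3e+08 = 1.04348 μs.
Transmission budget = 4.03 − 1.04348 = 2.98652 μs.
R ≥ L / t_tx = 2000 bits / 2.98652e-06 s = 670 Mbps.

670 Mbps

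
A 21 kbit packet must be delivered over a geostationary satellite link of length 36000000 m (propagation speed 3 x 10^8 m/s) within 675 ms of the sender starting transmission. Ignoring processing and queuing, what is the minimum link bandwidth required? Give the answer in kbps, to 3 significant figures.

Propagation delay = 36000000 / 300000000 = 120 ms.
Transmission budget = 675 − 120 = 555 ms.
R ≥ L / t_tx = 21000 bits / 0.555 s = 37.8 kbps.

37.8 kbps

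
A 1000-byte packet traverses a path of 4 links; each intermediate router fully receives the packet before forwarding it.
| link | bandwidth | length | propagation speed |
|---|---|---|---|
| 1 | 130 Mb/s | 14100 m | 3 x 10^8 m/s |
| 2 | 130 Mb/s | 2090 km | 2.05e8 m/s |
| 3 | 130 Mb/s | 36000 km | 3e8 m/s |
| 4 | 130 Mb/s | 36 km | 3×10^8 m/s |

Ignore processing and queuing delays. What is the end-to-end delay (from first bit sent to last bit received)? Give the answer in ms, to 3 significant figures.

L = 1000 × 8 = 8000 bits.
Transmission delay per hop = L/R = 8000/130000000 = 0.0615385 ms; 4 hops → 0.246154 ms.
Propagation delays (d/s per hop): 0.047, 10.1951, 120, 0.12 ms; sum = 130.362 ms.
End-to-end = 131 ms.

131 ms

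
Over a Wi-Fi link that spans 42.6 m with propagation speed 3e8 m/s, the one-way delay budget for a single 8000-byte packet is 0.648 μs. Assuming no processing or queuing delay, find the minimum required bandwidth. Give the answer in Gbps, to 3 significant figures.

L = 64000 bits.
Propagation delay = 42.6 / 300000000 = 0.142 μs.
Transmission budget = 0.648 − 0.142 = 0.506 μs.
R ≥ L / t_tx = 64000 bits / 5.06e-07 s = 126 Gbps.

126 Gbps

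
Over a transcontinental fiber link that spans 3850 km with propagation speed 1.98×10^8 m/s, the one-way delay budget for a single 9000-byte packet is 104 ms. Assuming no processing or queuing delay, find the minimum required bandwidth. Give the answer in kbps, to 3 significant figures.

852 kbps

L = 72000 bits.
Propagation delay = 3850000 / 198000000 = 19.4444 ms.
Transmission budget = 104 − 19.4444 = 84.5556 ms.
R ≥ L / t_tx = 72000 bits / 0.0845556 s = 852 kbps.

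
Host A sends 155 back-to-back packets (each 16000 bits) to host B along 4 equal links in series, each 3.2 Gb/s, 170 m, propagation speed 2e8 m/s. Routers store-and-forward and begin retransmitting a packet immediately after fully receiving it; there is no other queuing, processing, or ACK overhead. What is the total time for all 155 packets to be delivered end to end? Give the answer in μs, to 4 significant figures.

793.4 μs

Per-hop transmission t_tx = L/R = 16000/3200000000 = 5 μs.
Per-hop propagation t_prop = 170/200000000 = 0.85 μs.
Pipeline fill: first packet needs 4·t_tx to clear all hops; remaining 154 packets each add one t_tx.
Total = (4+155-1)·t_tx + 4·t_prop = 158·5 + 4·0.85 = 793.4 μs.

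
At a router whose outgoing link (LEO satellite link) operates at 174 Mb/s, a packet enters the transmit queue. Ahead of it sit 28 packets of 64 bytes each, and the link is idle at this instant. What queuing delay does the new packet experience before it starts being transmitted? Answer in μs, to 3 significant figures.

Each queued packet: L/R = 512/174000000 = 2.94253 μs.
28 queued → 82.3908 μs.
Queuing delay = 82.4 μs.

82.4 μs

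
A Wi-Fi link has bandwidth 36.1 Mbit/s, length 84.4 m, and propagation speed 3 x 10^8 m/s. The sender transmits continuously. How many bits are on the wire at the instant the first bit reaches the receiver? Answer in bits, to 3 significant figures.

Propagation delay = 84.4 / 300000000 = 2.81333e-07 s.
BDP = R × t_prop = 36100000 × 2.81333e-07 = 10.1561 bits.

10.2 bits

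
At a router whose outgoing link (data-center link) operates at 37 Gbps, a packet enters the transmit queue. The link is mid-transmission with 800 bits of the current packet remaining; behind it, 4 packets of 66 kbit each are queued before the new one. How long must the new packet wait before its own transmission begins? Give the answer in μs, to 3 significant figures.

7.16 μs

Each queued packet: L/R = 66000/37000000000 = 1.78378 μs.
4 queued → 7.13514 μs.
Plus remaining 800 bits of current packet: 0.0216216 μs.
Queuing delay = 7.16 μs.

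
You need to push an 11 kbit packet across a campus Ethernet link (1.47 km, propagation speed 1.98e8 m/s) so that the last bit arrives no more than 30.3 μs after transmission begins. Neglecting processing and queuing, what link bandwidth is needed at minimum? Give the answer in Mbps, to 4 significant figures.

Propagation delay = 1470 / 198000000 = 7.42424 μs.
Transmission budget = 30.3 − 7.42424 = 22.8758 μs.
R ≥ L / t_tx = 11000 bits / 2.28758e-05 s = 480.9 Mbps.

480.9 Mbps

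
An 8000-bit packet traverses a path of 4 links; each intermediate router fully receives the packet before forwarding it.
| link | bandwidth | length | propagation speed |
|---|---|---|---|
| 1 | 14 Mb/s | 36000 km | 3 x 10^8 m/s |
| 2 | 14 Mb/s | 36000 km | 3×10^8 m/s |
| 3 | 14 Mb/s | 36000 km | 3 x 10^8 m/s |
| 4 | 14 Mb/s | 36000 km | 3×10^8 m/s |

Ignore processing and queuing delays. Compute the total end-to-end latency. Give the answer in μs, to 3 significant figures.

Transmission delay per hop = L/R = 8000/14000000 = 571.429 μs; 4 hops → 2285.71 μs.
Propagation delays (d/s per hop): 120000, 120000, 120000, 120000 μs; sum = 480000 μs.
End-to-end = 482000 μs.

482000 μs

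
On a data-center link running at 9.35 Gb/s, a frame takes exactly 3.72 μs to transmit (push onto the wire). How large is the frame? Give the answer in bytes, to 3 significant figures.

4350 bytes

L = R × t_tx = 9350000000 b/s × 3.72e-06 s = 34782 bits.
In bytes: 34782 / 8 = 4350 bytes.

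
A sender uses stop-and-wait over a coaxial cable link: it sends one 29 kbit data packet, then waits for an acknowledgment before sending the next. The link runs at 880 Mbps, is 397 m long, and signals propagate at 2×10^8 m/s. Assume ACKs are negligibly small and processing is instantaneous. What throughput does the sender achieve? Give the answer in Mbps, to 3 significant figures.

785 Mbps

t_tx = L/R = 29000/880000000 = 3.29545e-05 s.
t_prop = 397/200000000 = 1.985e-06 s; RTT = 3.97e-06 s.
Cycle = t_tx + RTT = 3.69245e-05 s.
Throughput = L / cycle = 29000 / 3.69245e-05 = 785 Mbps.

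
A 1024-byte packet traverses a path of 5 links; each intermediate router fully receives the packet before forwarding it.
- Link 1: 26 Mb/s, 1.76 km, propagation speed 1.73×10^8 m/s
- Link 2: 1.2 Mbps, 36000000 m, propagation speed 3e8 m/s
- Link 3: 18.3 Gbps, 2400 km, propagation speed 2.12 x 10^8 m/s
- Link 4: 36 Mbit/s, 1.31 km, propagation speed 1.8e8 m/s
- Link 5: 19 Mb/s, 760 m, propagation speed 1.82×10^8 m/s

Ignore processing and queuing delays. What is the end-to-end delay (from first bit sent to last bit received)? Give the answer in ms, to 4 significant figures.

139.1 ms

L = 1024 × 8 = 8192 bits.
Transmission delays (L/R per hop): 0.315077, 6.82667, 0.00044765, 0.227556, 0.431158 ms; sum = 7.8009 ms.
Propagation delays (d/s per hop): 0.0101734, 120, 11.3208, 0.00727778, 0.00417582 ms; sum = 131.342 ms.
End-to-end = 139.1 ms.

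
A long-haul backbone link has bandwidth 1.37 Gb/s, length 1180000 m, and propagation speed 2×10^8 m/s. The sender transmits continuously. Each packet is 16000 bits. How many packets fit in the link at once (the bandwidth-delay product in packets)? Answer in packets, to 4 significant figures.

505.2 packets

Propagation delay = 1180000 / 200000000 = 0.0059 s.
BDP = R × t_prop = 1370000000 × 0.0059 = 8083000 bits.
In packets of 16000 bits: 505.2 packets.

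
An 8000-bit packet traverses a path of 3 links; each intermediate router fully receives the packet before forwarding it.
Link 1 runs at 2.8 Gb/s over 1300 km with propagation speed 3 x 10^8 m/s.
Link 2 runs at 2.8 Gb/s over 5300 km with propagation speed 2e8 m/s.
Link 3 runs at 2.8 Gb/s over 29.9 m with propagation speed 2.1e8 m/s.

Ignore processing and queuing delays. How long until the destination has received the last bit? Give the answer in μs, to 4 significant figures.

30840 μs

Transmission delay per hop = L/R = 8000/2800000000 = 2.85714 μs; 3 hops → 8.57143 μs.
Propagation delays (d/s per hop): 4333.33, 26500, 0.142381 μs; sum = 30833.5 μs.
End-to-end = 30840 μs.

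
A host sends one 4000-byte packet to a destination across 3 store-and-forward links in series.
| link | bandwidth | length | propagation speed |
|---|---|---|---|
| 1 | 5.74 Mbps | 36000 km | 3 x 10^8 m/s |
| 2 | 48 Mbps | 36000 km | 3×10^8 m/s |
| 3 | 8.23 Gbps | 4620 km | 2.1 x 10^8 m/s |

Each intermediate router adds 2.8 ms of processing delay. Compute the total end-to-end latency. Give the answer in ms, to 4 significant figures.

273.8 ms

L = 4000 × 8 = 32000 bits.
Transmission delays (L/R per hop): 5.57491, 0.666667, 0.00388821 ms; sum = 6.24547 ms.
Propagation delays (d/s per hop): 120, 120, 22 ms; sum = 262 ms.
Processing at 2 router(s): 2 × 2.8 ms = 5.6 ms.
End-to-end = 273.8 ms.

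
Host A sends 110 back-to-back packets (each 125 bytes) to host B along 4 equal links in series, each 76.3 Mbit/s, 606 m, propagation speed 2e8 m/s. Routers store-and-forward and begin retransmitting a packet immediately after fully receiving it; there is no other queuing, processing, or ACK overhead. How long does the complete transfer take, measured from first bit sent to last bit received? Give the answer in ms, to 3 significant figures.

1.49 ms

Per-hop transmission t_tx = L/R = 1000/76300000 = 0.0131062 ms.
Per-hop propagation t_prop = 606/200000000 = 0.00303 ms.
Pipeline fill: first packet needs 4·t_tx to clear all hops; remaining 109 packets each add one t_tx.
Total = (4+110-1)·t_tx + 4·t_prop = 113·0.0131062 + 4·0.00303 = 1.49 ms.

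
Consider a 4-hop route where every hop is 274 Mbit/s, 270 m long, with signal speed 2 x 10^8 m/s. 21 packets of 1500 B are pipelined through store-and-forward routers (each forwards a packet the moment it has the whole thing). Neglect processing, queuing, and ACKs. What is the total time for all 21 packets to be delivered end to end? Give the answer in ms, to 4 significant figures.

Per-hop transmission t_tx = L/R = 12000/274000000 = 0.0437956 ms.
Per-hop propagation t_prop = 270/200000000 = 0.00135 ms.
Pipeline fill: first packet needs 4·t_tx to clear all hops; remaining 20 packets each add one t_tx.
Total = (4+21-1)·t_tx + 4·t_prop = 24·0.0437956 + 4·0.00135 = 1.056 ms.

1.056 ms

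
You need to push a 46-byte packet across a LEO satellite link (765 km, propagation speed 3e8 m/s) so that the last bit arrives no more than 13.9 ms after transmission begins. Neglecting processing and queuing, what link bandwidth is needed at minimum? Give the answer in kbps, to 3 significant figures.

32.4 kbps

L = 368 bits.
Propagation delay = 765000 / 300000000 = 2.55 ms.
Transmission budget = 13.9 − 2.55 = 11.35 ms.
R ≥ L / t_tx = 368 bits / 0.01135 s = 32.4 kbps.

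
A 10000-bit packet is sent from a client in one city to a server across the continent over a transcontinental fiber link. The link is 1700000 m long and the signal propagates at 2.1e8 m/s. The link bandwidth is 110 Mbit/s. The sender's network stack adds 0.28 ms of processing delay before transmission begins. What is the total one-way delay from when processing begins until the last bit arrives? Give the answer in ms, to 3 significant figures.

Transmission delay = L/R = 10000 / 110000000 = 0.0909091 ms.
Propagation delay = d/s = 1700000 m / 210000000 m/s = 8.09524 ms.
Plus processing delay 0.28 ms = 0.28 ms.
Total = 8.47 ms.

8.47 ms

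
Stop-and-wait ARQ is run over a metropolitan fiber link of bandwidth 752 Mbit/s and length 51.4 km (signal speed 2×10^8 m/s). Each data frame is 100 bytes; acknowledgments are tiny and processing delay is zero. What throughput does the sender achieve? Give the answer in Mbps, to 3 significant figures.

t_tx = L/R = 800/752000000 = 1.06383e-06 s.
t_prop = 51400/200000000 = 0.000257 s; RTT = 0.000514 s.
Cycle = t_tx + RTT = 0.000515064 s.
Throughput = L / cycle = 800 / 0.000515064 = 1.55 Mbps.

1.55 Mbps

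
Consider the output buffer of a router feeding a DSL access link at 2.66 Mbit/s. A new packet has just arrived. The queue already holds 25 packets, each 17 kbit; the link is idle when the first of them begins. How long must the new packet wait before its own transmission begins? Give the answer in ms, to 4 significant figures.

159.8 ms

Each queued packet: L/R = 17000/2660000 = 6.39098 ms.
25 queued → 159.774 ms.
Queuing delay = 159.8 ms.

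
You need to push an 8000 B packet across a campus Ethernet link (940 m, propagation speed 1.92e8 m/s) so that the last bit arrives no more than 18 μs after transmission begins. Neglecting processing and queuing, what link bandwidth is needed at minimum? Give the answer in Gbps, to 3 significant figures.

L = 64000 bits.
Propagation delay = 940 / 192000000 = 4.89583 μs.
Transmission budget = 18 − 4.89583 = 13.1042 μs.
R ≥ L / t_tx = 64000 bits / 1.31042e-05 s = 4.88 Gbps.

4.88 Gbps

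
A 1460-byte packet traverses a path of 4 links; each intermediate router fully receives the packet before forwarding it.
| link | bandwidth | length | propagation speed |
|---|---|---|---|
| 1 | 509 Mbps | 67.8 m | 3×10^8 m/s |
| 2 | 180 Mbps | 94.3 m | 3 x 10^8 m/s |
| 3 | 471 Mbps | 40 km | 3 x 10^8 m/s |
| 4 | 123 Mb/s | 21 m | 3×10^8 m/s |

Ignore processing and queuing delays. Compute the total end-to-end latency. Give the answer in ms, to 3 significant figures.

0.342 ms

L = 1460 × 8 = 11680 bits.
Transmission delays (L/R per hop): 0.022947, 0.0648889, 0.0247983, 0.0949593 ms; sum = 0.207593 ms.
Propagation delays (d/s per hop): 0.000226, 0.000314333, 0.133333, 7e-05 ms; sum = 0.133944 ms.
End-to-end = 0.342 ms.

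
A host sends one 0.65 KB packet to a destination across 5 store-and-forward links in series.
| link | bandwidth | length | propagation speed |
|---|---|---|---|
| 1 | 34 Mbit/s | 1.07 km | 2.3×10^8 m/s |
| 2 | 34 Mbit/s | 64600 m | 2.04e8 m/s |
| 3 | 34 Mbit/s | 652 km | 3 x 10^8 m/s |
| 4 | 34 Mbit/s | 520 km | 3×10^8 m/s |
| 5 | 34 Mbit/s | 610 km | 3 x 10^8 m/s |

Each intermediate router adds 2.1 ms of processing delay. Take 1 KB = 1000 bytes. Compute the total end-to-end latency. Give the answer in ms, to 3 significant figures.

15.4 ms

L = 5200 bits.
Transmission delay per hop = L/R = 5200/34000000 = 0.152941 ms; 5 hops → 0.764706 ms.
Propagation delays (d/s per hop): 0.00465217, 0.316667, 2.17333, 1.73333, 2.03333 ms; sum = 6.26132 ms.
Processing at 4 router(s): 4 × 2.1 ms = 8.4 ms.
End-to-end = 15.4 ms.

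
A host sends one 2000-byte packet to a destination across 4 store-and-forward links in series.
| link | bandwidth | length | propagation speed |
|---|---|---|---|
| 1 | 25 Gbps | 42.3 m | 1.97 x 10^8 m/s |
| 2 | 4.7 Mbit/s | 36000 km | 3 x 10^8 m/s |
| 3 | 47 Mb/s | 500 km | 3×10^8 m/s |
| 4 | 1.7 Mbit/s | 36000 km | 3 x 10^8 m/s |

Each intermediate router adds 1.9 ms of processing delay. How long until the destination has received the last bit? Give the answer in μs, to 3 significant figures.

L = 2000 × 8 = 16000 bits.
Transmission delays (L/R per hop): 0.64, 3404.26, 340.426, 9411.76 μs; sum = 13157.1 μs.
Propagation delays (d/s per hop): 0.214721, 120000, 1666.67, 120000 μs; sum = 241667 μs.
Processing at 3 router(s): 3 × 1.9 ms = 5700 μs.
End-to-end = 261000 μs.

261000 μs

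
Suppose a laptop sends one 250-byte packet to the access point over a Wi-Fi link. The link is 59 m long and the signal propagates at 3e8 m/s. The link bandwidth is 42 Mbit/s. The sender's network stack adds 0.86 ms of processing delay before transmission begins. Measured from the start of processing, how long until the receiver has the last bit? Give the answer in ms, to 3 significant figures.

0.908 ms

L = 250 × 8 = 2000 bits.
Transmission delay = L/R = 2000 / 42000000 = 0.047619 ms.
Propagation delay = d/s = 59 m / 300000000 m/s = 0.000196667 ms.
Plus processing delay 0.86 ms = 0.86 ms.
Total = 0.908 ms.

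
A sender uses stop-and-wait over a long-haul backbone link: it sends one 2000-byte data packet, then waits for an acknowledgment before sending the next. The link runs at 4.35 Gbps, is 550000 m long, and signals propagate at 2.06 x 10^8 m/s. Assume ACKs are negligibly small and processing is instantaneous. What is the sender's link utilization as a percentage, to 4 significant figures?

0.06883 %

t_tx = L/R = 16000/4350000000 = 3.67816e-06 s.
t_prop = 550000/206000000 = 0.0026699 s; RTT = 0.00533981 s.
Cycle = t_tx + RTT = 0.00534348 s.
Utilization = t_tx / cycle = 3.67816e-06/0.00534348 = 0.06883 %.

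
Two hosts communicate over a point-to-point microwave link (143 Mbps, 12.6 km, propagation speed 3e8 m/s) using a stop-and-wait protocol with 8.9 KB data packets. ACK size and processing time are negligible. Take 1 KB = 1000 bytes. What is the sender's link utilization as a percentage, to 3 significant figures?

t_tx = L/R = 71200/143000000 = 0.000497902 s.
t_prop = 12600/300000000 = 4.2e-05 s; RTT = 8.4e-05 s.
Cycle = t_tx + RTT = 0.000581902 s.
Utilization = t_tx / cycle = 0.000497902/0.000581902 = 85.6 %.

85.6 %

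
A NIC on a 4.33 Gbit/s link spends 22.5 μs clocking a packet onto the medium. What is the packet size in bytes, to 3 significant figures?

12200 bytes

L = R × t_tx = 4330000000 b/s × 2.25e-05 s = 97425 bits.
In bytes: 97425 / 8 = 12200 bytes.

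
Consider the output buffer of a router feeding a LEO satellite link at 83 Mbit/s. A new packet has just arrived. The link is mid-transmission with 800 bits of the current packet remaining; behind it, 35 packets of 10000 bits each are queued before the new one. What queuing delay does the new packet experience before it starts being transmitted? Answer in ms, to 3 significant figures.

4.23 ms

Each queued packet: L/R = 10000/83000000 = 0.120482 ms.
35 queued → 4.21687 ms.
Plus remaining 800 bits of current packet: 0.00963855 ms.
Queuing delay = 4.23 ms.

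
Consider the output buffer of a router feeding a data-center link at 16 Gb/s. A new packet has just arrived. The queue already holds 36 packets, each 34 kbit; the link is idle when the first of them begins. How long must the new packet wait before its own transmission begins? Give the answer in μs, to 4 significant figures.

Each queued packet: L/R = 34000/16000000000 = 2.125 μs.
36 queued → 76.5 μs.
Queuing delay = 76.50 μs.

76.50 μs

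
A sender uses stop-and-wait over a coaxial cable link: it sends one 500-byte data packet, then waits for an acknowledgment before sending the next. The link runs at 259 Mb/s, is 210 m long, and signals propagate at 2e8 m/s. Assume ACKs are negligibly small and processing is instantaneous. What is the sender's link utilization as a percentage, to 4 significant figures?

88.03 %

t_tx = L/R = 4000/259000000 = 1.5444e-05 s.
t_prop = 210/200000000 = 1.05e-06 s; RTT = 2.1e-06 s.
Cycle = t_tx + RTT = 1.7544e-05 s.
Utilization = t_tx / cycle = 1.5444e-05/1.7544e-05 = 88.03 %.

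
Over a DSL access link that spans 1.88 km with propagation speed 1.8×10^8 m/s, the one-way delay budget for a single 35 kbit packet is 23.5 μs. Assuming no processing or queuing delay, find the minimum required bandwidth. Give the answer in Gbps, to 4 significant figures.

Propagation delay = 1880 / 180000000 = 10.4444 μs.
Transmission budget = 23.5 − 10.4444 = 13.0556 μs.
R ≥ L / t_tx = 35000 bits / 1.30556e-05 s = 2.681 Gbps.

2.681 Gbps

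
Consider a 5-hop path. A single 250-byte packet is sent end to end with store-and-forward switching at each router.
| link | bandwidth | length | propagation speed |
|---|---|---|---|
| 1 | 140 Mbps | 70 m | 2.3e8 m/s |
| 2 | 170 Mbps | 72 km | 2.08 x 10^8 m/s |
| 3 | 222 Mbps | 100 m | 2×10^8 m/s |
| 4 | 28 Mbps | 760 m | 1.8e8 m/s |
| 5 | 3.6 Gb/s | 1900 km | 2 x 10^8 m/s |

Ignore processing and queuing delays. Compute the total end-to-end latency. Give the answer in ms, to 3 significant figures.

9.96 ms

L = 250 × 8 = 2000 bits.
Transmission delays (L/R per hop): 0.0142857, 0.0117647, 0.00900901, 0.0714286, 0.000555556 ms; sum = 0.107044 ms.
Propagation delays (d/s per hop): 0.000304348, 0.346154, 0.0005, 0.00422222, 9.5 ms; sum = 9.85118 ms.
End-to-end = 9.96 ms.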